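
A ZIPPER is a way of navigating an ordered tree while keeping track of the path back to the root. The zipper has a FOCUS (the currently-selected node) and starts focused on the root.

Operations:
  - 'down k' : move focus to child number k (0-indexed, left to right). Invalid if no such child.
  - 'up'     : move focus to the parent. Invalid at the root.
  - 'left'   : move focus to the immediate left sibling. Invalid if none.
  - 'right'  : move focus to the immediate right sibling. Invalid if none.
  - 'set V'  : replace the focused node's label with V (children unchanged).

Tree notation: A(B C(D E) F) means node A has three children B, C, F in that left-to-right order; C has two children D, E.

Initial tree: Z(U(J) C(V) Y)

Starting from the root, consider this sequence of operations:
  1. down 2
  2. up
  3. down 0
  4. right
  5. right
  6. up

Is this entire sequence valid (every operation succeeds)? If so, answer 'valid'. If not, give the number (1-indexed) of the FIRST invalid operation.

Answer: valid

Derivation:
Step 1 (down 2): focus=Y path=2 depth=1 children=[] left=['U', 'C'] right=[] parent=Z
Step 2 (up): focus=Z path=root depth=0 children=['U', 'C', 'Y'] (at root)
Step 3 (down 0): focus=U path=0 depth=1 children=['J'] left=[] right=['C', 'Y'] parent=Z
Step 4 (right): focus=C path=1 depth=1 children=['V'] left=['U'] right=['Y'] parent=Z
Step 5 (right): focus=Y path=2 depth=1 children=[] left=['U', 'C'] right=[] parent=Z
Step 6 (up): focus=Z path=root depth=0 children=['U', 'C', 'Y'] (at root)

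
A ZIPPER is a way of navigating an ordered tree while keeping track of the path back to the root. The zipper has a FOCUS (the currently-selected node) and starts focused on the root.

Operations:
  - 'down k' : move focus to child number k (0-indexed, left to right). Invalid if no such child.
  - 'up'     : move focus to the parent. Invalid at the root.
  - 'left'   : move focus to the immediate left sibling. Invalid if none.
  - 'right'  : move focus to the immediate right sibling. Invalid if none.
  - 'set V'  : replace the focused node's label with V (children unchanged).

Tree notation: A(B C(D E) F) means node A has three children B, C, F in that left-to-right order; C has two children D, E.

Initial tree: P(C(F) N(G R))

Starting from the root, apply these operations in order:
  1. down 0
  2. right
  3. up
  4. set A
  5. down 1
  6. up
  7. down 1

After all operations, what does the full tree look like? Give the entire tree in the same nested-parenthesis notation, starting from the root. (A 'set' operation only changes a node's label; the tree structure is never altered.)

Answer: A(C(F) N(G R))

Derivation:
Step 1 (down 0): focus=C path=0 depth=1 children=['F'] left=[] right=['N'] parent=P
Step 2 (right): focus=N path=1 depth=1 children=['G', 'R'] left=['C'] right=[] parent=P
Step 3 (up): focus=P path=root depth=0 children=['C', 'N'] (at root)
Step 4 (set A): focus=A path=root depth=0 children=['C', 'N'] (at root)
Step 5 (down 1): focus=N path=1 depth=1 children=['G', 'R'] left=['C'] right=[] parent=A
Step 6 (up): focus=A path=root depth=0 children=['C', 'N'] (at root)
Step 7 (down 1): focus=N path=1 depth=1 children=['G', 'R'] left=['C'] right=[] parent=A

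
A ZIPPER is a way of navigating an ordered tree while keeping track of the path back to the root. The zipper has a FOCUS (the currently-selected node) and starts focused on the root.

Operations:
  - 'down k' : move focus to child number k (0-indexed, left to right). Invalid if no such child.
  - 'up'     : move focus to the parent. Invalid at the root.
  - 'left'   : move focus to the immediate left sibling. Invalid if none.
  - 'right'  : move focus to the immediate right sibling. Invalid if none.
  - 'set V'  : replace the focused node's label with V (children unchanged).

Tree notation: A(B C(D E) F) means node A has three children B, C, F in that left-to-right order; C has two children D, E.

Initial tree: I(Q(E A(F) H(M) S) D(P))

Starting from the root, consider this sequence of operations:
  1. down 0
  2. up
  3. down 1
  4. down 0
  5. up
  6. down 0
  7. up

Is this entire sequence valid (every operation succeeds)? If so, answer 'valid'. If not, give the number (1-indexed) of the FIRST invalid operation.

Step 1 (down 0): focus=Q path=0 depth=1 children=['E', 'A', 'H', 'S'] left=[] right=['D'] parent=I
Step 2 (up): focus=I path=root depth=0 children=['Q', 'D'] (at root)
Step 3 (down 1): focus=D path=1 depth=1 children=['P'] left=['Q'] right=[] parent=I
Step 4 (down 0): focus=P path=1/0 depth=2 children=[] left=[] right=[] parent=D
Step 5 (up): focus=D path=1 depth=1 children=['P'] left=['Q'] right=[] parent=I
Step 6 (down 0): focus=P path=1/0 depth=2 children=[] left=[] right=[] parent=D
Step 7 (up): focus=D path=1 depth=1 children=['P'] left=['Q'] right=[] parent=I

Answer: valid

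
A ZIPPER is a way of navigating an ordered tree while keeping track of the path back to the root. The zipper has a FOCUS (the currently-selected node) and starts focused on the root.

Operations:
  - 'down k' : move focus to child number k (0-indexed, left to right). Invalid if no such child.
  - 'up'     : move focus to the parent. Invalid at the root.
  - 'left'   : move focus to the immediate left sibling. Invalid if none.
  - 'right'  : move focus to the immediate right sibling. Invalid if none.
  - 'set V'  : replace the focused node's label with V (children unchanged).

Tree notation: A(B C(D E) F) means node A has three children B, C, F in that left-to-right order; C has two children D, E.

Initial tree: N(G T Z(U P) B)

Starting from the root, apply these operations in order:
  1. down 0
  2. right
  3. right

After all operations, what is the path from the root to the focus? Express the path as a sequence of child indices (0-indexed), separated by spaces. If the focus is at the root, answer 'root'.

Answer: 2

Derivation:
Step 1 (down 0): focus=G path=0 depth=1 children=[] left=[] right=['T', 'Z', 'B'] parent=N
Step 2 (right): focus=T path=1 depth=1 children=[] left=['G'] right=['Z', 'B'] parent=N
Step 3 (right): focus=Z path=2 depth=1 children=['U', 'P'] left=['G', 'T'] right=['B'] parent=N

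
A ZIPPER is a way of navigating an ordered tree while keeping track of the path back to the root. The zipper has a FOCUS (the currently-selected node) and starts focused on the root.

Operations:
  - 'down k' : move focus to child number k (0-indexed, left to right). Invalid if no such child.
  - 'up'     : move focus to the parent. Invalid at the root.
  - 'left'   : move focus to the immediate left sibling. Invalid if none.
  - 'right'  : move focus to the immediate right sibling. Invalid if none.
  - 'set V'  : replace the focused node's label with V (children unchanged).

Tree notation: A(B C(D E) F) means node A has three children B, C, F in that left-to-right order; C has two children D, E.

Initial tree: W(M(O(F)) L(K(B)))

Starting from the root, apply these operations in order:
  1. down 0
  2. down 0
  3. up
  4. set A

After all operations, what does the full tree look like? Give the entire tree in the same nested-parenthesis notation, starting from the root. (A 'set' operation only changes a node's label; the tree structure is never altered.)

Step 1 (down 0): focus=M path=0 depth=1 children=['O'] left=[] right=['L'] parent=W
Step 2 (down 0): focus=O path=0/0 depth=2 children=['F'] left=[] right=[] parent=M
Step 3 (up): focus=M path=0 depth=1 children=['O'] left=[] right=['L'] parent=W
Step 4 (set A): focus=A path=0 depth=1 children=['O'] left=[] right=['L'] parent=W

Answer: W(A(O(F)) L(K(B)))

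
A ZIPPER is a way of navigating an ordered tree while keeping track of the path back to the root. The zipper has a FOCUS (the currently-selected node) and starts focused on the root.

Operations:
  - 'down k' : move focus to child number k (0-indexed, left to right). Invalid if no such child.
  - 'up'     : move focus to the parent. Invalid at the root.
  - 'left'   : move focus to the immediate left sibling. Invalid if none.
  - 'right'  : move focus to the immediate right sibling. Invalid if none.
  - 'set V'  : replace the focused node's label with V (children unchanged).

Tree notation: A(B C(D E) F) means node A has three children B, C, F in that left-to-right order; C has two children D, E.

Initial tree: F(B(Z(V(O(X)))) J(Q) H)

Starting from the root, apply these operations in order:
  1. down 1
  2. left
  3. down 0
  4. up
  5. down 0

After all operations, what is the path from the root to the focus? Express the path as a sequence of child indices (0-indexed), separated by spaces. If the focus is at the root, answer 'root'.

Step 1 (down 1): focus=J path=1 depth=1 children=['Q'] left=['B'] right=['H'] parent=F
Step 2 (left): focus=B path=0 depth=1 children=['Z'] left=[] right=['J', 'H'] parent=F
Step 3 (down 0): focus=Z path=0/0 depth=2 children=['V'] left=[] right=[] parent=B
Step 4 (up): focus=B path=0 depth=1 children=['Z'] left=[] right=['J', 'H'] parent=F
Step 5 (down 0): focus=Z path=0/0 depth=2 children=['V'] left=[] right=[] parent=B

Answer: 0 0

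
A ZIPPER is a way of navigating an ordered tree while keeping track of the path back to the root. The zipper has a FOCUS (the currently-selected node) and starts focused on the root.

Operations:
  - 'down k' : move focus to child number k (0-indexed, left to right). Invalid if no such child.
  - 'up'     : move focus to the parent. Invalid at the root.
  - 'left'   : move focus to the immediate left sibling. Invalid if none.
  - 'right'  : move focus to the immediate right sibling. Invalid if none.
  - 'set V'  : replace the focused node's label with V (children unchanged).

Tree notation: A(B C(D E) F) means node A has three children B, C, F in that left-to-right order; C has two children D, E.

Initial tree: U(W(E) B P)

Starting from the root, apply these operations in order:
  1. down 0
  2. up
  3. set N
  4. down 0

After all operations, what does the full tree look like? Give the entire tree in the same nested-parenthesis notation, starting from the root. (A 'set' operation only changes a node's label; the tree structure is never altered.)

Answer: N(W(E) B P)

Derivation:
Step 1 (down 0): focus=W path=0 depth=1 children=['E'] left=[] right=['B', 'P'] parent=U
Step 2 (up): focus=U path=root depth=0 children=['W', 'B', 'P'] (at root)
Step 3 (set N): focus=N path=root depth=0 children=['W', 'B', 'P'] (at root)
Step 4 (down 0): focus=W path=0 depth=1 children=['E'] left=[] right=['B', 'P'] parent=N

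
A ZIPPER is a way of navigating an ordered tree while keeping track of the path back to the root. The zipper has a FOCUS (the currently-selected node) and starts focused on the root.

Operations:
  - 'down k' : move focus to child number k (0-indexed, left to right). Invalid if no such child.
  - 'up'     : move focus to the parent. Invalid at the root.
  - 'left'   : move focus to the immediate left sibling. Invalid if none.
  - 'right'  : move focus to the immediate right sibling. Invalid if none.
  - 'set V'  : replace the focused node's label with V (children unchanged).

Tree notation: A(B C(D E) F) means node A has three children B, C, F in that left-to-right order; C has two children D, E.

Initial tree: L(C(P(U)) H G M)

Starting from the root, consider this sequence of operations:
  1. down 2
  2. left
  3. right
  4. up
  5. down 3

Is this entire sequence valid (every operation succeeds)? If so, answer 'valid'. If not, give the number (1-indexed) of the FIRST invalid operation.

Answer: valid

Derivation:
Step 1 (down 2): focus=G path=2 depth=1 children=[] left=['C', 'H'] right=['M'] parent=L
Step 2 (left): focus=H path=1 depth=1 children=[] left=['C'] right=['G', 'M'] parent=L
Step 3 (right): focus=G path=2 depth=1 children=[] left=['C', 'H'] right=['M'] parent=L
Step 4 (up): focus=L path=root depth=0 children=['C', 'H', 'G', 'M'] (at root)
Step 5 (down 3): focus=M path=3 depth=1 children=[] left=['C', 'H', 'G'] right=[] parent=L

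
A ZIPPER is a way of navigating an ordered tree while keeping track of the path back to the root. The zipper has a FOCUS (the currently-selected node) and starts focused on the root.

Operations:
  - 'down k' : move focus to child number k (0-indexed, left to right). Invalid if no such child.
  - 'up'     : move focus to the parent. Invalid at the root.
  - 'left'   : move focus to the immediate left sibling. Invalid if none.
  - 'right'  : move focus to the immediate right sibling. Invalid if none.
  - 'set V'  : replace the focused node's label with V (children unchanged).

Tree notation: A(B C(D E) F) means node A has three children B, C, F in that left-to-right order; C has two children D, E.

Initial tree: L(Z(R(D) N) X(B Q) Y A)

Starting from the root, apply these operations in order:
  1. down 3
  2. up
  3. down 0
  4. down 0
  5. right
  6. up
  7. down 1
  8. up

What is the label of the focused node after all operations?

Answer: Z

Derivation:
Step 1 (down 3): focus=A path=3 depth=1 children=[] left=['Z', 'X', 'Y'] right=[] parent=L
Step 2 (up): focus=L path=root depth=0 children=['Z', 'X', 'Y', 'A'] (at root)
Step 3 (down 0): focus=Z path=0 depth=1 children=['R', 'N'] left=[] right=['X', 'Y', 'A'] parent=L
Step 4 (down 0): focus=R path=0/0 depth=2 children=['D'] left=[] right=['N'] parent=Z
Step 5 (right): focus=N path=0/1 depth=2 children=[] left=['R'] right=[] parent=Z
Step 6 (up): focus=Z path=0 depth=1 children=['R', 'N'] left=[] right=['X', 'Y', 'A'] parent=L
Step 7 (down 1): focus=N path=0/1 depth=2 children=[] left=['R'] right=[] parent=Z
Step 8 (up): focus=Z path=0 depth=1 children=['R', 'N'] left=[] right=['X', 'Y', 'A'] parent=L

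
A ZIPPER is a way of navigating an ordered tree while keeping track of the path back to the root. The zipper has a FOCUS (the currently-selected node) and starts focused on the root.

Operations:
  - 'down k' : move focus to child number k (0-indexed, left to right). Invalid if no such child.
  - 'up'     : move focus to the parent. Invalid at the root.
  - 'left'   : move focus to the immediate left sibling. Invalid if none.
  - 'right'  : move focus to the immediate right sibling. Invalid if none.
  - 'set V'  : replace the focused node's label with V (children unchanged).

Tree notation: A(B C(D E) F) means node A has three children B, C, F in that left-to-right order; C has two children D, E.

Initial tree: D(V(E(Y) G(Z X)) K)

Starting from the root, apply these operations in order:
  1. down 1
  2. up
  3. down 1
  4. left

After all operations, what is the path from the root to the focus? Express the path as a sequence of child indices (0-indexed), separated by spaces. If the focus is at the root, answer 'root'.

Answer: 0

Derivation:
Step 1 (down 1): focus=K path=1 depth=1 children=[] left=['V'] right=[] parent=D
Step 2 (up): focus=D path=root depth=0 children=['V', 'K'] (at root)
Step 3 (down 1): focus=K path=1 depth=1 children=[] left=['V'] right=[] parent=D
Step 4 (left): focus=V path=0 depth=1 children=['E', 'G'] left=[] right=['K'] parent=D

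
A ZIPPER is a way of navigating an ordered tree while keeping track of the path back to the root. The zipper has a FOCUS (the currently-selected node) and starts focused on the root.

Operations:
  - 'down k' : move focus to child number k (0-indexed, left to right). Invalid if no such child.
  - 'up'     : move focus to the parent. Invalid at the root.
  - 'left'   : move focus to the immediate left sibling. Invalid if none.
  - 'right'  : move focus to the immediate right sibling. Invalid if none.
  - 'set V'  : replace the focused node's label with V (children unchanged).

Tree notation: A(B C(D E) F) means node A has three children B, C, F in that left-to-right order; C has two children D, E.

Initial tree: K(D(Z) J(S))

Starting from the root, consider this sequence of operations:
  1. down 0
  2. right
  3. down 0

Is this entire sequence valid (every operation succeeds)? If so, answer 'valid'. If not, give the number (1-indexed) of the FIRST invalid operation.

Step 1 (down 0): focus=D path=0 depth=1 children=['Z'] left=[] right=['J'] parent=K
Step 2 (right): focus=J path=1 depth=1 children=['S'] left=['D'] right=[] parent=K
Step 3 (down 0): focus=S path=1/0 depth=2 children=[] left=[] right=[] parent=J

Answer: valid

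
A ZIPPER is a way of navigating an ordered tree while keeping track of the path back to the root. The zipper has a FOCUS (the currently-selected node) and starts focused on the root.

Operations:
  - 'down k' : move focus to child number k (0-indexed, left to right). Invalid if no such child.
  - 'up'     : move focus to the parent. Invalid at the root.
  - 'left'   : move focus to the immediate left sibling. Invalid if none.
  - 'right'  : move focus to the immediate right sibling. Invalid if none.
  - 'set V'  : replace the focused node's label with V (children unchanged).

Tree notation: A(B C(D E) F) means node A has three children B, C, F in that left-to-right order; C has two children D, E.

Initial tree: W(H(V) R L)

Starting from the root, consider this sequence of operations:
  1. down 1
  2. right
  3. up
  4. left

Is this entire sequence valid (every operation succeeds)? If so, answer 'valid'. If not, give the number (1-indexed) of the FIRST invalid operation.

Answer: 4

Derivation:
Step 1 (down 1): focus=R path=1 depth=1 children=[] left=['H'] right=['L'] parent=W
Step 2 (right): focus=L path=2 depth=1 children=[] left=['H', 'R'] right=[] parent=W
Step 3 (up): focus=W path=root depth=0 children=['H', 'R', 'L'] (at root)
Step 4 (left): INVALID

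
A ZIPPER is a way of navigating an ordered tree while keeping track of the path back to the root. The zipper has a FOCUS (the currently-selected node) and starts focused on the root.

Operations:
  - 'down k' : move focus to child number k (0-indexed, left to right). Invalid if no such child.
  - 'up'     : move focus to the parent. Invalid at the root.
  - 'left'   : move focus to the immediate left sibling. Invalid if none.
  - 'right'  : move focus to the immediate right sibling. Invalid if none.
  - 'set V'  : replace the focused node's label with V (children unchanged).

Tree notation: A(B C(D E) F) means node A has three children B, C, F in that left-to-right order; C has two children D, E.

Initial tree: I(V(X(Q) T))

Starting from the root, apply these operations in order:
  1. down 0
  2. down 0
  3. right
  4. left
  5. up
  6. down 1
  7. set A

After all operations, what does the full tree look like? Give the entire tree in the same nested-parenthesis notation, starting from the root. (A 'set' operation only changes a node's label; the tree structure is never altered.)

Step 1 (down 0): focus=V path=0 depth=1 children=['X', 'T'] left=[] right=[] parent=I
Step 2 (down 0): focus=X path=0/0 depth=2 children=['Q'] left=[] right=['T'] parent=V
Step 3 (right): focus=T path=0/1 depth=2 children=[] left=['X'] right=[] parent=V
Step 4 (left): focus=X path=0/0 depth=2 children=['Q'] left=[] right=['T'] parent=V
Step 5 (up): focus=V path=0 depth=1 children=['X', 'T'] left=[] right=[] parent=I
Step 6 (down 1): focus=T path=0/1 depth=2 children=[] left=['X'] right=[] parent=V
Step 7 (set A): focus=A path=0/1 depth=2 children=[] left=['X'] right=[] parent=V

Answer: I(V(X(Q) A))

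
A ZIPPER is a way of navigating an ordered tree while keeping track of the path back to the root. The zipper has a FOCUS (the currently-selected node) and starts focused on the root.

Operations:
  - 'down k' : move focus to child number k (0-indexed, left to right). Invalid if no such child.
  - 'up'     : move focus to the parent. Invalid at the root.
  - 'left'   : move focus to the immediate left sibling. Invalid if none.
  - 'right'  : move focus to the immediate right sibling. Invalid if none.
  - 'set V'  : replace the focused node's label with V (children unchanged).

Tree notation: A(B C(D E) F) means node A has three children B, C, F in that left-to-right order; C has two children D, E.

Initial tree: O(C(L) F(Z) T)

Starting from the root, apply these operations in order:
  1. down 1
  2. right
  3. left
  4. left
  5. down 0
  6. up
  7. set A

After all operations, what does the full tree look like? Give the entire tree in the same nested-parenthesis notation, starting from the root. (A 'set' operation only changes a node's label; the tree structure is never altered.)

Answer: O(A(L) F(Z) T)

Derivation:
Step 1 (down 1): focus=F path=1 depth=1 children=['Z'] left=['C'] right=['T'] parent=O
Step 2 (right): focus=T path=2 depth=1 children=[] left=['C', 'F'] right=[] parent=O
Step 3 (left): focus=F path=1 depth=1 children=['Z'] left=['C'] right=['T'] parent=O
Step 4 (left): focus=C path=0 depth=1 children=['L'] left=[] right=['F', 'T'] parent=O
Step 5 (down 0): focus=L path=0/0 depth=2 children=[] left=[] right=[] parent=C
Step 6 (up): focus=C path=0 depth=1 children=['L'] left=[] right=['F', 'T'] parent=O
Step 7 (set A): focus=A path=0 depth=1 children=['L'] left=[] right=['F', 'T'] parent=O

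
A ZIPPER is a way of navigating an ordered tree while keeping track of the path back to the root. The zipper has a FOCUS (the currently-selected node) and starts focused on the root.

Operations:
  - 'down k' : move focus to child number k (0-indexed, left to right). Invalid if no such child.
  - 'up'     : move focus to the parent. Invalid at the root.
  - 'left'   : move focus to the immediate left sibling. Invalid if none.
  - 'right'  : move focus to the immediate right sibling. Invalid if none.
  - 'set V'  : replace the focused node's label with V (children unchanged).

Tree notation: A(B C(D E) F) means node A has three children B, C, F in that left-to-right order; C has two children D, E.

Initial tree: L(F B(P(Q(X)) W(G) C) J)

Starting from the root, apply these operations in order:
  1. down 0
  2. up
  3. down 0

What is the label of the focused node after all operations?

Step 1 (down 0): focus=F path=0 depth=1 children=[] left=[] right=['B', 'J'] parent=L
Step 2 (up): focus=L path=root depth=0 children=['F', 'B', 'J'] (at root)
Step 3 (down 0): focus=F path=0 depth=1 children=[] left=[] right=['B', 'J'] parent=L

Answer: F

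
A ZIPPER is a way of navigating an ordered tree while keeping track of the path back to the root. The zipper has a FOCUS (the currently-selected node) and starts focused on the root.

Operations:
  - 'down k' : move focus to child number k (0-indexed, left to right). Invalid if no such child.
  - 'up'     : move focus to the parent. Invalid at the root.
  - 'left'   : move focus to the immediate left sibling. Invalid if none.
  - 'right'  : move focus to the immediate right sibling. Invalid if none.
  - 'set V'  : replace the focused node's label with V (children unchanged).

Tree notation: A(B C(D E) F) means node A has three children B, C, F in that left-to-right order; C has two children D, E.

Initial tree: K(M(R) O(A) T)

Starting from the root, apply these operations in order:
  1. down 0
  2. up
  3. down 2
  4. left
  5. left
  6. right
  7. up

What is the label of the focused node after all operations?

Answer: K

Derivation:
Step 1 (down 0): focus=M path=0 depth=1 children=['R'] left=[] right=['O', 'T'] parent=K
Step 2 (up): focus=K path=root depth=0 children=['M', 'O', 'T'] (at root)
Step 3 (down 2): focus=T path=2 depth=1 children=[] left=['M', 'O'] right=[] parent=K
Step 4 (left): focus=O path=1 depth=1 children=['A'] left=['M'] right=['T'] parent=K
Step 5 (left): focus=M path=0 depth=1 children=['R'] left=[] right=['O', 'T'] parent=K
Step 6 (right): focus=O path=1 depth=1 children=['A'] left=['M'] right=['T'] parent=K
Step 7 (up): focus=K path=root depth=0 children=['M', 'O', 'T'] (at root)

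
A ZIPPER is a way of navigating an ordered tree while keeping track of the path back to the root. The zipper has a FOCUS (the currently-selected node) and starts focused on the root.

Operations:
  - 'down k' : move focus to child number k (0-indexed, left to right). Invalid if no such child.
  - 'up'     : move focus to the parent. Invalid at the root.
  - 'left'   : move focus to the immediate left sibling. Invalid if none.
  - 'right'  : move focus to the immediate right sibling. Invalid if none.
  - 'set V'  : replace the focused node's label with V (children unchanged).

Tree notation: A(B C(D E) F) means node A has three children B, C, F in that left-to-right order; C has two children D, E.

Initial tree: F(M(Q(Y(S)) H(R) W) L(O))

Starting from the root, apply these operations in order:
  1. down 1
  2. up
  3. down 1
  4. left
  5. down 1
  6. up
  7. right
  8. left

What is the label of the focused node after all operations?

Step 1 (down 1): focus=L path=1 depth=1 children=['O'] left=['M'] right=[] parent=F
Step 2 (up): focus=F path=root depth=0 children=['M', 'L'] (at root)
Step 3 (down 1): focus=L path=1 depth=1 children=['O'] left=['M'] right=[] parent=F
Step 4 (left): focus=M path=0 depth=1 children=['Q', 'H', 'W'] left=[] right=['L'] parent=F
Step 5 (down 1): focus=H path=0/1 depth=2 children=['R'] left=['Q'] right=['W'] parent=M
Step 6 (up): focus=M path=0 depth=1 children=['Q', 'H', 'W'] left=[] right=['L'] parent=F
Step 7 (right): focus=L path=1 depth=1 children=['O'] left=['M'] right=[] parent=F
Step 8 (left): focus=M path=0 depth=1 children=['Q', 'H', 'W'] left=[] right=['L'] parent=F

Answer: M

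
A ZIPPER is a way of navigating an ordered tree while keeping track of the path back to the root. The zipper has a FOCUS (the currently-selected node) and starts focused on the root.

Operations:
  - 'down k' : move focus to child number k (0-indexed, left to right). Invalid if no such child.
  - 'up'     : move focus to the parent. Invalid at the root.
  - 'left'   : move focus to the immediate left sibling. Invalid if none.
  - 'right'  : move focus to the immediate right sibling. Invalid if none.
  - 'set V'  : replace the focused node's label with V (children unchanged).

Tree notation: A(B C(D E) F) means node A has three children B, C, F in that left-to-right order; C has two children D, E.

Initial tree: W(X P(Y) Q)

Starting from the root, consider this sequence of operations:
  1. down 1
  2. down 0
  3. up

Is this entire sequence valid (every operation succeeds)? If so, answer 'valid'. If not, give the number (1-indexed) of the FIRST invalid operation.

Step 1 (down 1): focus=P path=1 depth=1 children=['Y'] left=['X'] right=['Q'] parent=W
Step 2 (down 0): focus=Y path=1/0 depth=2 children=[] left=[] right=[] parent=P
Step 3 (up): focus=P path=1 depth=1 children=['Y'] left=['X'] right=['Q'] parent=W

Answer: valid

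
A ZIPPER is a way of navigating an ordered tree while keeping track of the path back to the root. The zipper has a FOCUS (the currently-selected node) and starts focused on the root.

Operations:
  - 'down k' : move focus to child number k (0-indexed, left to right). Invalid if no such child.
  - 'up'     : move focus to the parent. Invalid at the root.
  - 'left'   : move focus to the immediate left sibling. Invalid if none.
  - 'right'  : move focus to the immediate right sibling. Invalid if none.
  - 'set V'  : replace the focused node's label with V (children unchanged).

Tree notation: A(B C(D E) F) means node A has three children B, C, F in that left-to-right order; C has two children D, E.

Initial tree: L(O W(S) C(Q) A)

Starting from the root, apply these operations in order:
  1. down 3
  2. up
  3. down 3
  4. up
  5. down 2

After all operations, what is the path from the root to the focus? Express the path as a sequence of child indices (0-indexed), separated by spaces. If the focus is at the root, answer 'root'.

Answer: 2

Derivation:
Step 1 (down 3): focus=A path=3 depth=1 children=[] left=['O', 'W', 'C'] right=[] parent=L
Step 2 (up): focus=L path=root depth=0 children=['O', 'W', 'C', 'A'] (at root)
Step 3 (down 3): focus=A path=3 depth=1 children=[] left=['O', 'W', 'C'] right=[] parent=L
Step 4 (up): focus=L path=root depth=0 children=['O', 'W', 'C', 'A'] (at root)
Step 5 (down 2): focus=C path=2 depth=1 children=['Q'] left=['O', 'W'] right=['A'] parent=L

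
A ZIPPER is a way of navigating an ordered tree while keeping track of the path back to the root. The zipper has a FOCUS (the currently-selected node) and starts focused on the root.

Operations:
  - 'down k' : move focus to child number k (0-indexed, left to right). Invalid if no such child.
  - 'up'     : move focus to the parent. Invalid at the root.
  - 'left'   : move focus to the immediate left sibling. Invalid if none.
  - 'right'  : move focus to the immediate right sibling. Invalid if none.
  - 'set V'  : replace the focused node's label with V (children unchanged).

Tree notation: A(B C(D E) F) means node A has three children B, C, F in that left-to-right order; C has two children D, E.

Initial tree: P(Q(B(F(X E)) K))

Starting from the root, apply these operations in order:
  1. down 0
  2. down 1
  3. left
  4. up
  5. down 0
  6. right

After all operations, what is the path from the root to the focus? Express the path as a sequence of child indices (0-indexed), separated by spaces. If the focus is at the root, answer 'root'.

Answer: 0 1

Derivation:
Step 1 (down 0): focus=Q path=0 depth=1 children=['B', 'K'] left=[] right=[] parent=P
Step 2 (down 1): focus=K path=0/1 depth=2 children=[] left=['B'] right=[] parent=Q
Step 3 (left): focus=B path=0/0 depth=2 children=['F'] left=[] right=['K'] parent=Q
Step 4 (up): focus=Q path=0 depth=1 children=['B', 'K'] left=[] right=[] parent=P
Step 5 (down 0): focus=B path=0/0 depth=2 children=['F'] left=[] right=['K'] parent=Q
Step 6 (right): focus=K path=0/1 depth=2 children=[] left=['B'] right=[] parent=Q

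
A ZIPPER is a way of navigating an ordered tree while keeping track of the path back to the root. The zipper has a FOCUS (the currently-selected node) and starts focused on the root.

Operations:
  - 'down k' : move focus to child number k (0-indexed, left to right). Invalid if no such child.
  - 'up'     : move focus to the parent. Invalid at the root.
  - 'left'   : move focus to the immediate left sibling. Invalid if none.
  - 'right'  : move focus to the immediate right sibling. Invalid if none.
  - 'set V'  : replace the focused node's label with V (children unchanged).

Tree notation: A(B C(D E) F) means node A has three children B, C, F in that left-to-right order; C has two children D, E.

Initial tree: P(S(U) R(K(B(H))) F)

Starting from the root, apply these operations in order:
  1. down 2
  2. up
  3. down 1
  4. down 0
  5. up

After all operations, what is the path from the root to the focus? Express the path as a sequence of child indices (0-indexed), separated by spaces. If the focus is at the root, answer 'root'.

Answer: 1

Derivation:
Step 1 (down 2): focus=F path=2 depth=1 children=[] left=['S', 'R'] right=[] parent=P
Step 2 (up): focus=P path=root depth=0 children=['S', 'R', 'F'] (at root)
Step 3 (down 1): focus=R path=1 depth=1 children=['K'] left=['S'] right=['F'] parent=P
Step 4 (down 0): focus=K path=1/0 depth=2 children=['B'] left=[] right=[] parent=R
Step 5 (up): focus=R path=1 depth=1 children=['K'] left=['S'] right=['F'] parent=P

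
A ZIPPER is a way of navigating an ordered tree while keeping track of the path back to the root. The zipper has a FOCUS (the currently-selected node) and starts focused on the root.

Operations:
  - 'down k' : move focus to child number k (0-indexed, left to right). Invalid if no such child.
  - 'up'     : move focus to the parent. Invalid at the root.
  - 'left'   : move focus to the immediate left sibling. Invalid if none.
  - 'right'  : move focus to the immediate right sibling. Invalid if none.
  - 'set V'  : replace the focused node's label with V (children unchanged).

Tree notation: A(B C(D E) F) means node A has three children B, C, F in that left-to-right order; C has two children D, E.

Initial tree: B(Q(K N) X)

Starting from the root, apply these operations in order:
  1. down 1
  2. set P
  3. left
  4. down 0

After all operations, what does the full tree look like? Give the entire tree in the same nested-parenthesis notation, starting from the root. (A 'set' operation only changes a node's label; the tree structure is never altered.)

Answer: B(Q(K N) P)

Derivation:
Step 1 (down 1): focus=X path=1 depth=1 children=[] left=['Q'] right=[] parent=B
Step 2 (set P): focus=P path=1 depth=1 children=[] left=['Q'] right=[] parent=B
Step 3 (left): focus=Q path=0 depth=1 children=['K', 'N'] left=[] right=['P'] parent=B
Step 4 (down 0): focus=K path=0/0 depth=2 children=[] left=[] right=['N'] parent=Q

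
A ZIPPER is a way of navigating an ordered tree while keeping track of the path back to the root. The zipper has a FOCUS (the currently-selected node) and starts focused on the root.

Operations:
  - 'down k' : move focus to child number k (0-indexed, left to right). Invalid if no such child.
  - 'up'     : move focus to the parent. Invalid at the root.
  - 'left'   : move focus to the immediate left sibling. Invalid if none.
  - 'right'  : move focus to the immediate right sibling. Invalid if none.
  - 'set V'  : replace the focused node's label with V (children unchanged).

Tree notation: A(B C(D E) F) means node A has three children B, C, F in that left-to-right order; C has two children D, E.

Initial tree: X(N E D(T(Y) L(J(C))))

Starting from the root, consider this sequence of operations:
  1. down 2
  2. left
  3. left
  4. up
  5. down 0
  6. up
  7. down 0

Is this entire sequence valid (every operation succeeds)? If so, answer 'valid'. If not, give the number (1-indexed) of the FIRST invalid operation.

Step 1 (down 2): focus=D path=2 depth=1 children=['T', 'L'] left=['N', 'E'] right=[] parent=X
Step 2 (left): focus=E path=1 depth=1 children=[] left=['N'] right=['D'] parent=X
Step 3 (left): focus=N path=0 depth=1 children=[] left=[] right=['E', 'D'] parent=X
Step 4 (up): focus=X path=root depth=0 children=['N', 'E', 'D'] (at root)
Step 5 (down 0): focus=N path=0 depth=1 children=[] left=[] right=['E', 'D'] parent=X
Step 6 (up): focus=X path=root depth=0 children=['N', 'E', 'D'] (at root)
Step 7 (down 0): focus=N path=0 depth=1 children=[] left=[] right=['E', 'D'] parent=X

Answer: valid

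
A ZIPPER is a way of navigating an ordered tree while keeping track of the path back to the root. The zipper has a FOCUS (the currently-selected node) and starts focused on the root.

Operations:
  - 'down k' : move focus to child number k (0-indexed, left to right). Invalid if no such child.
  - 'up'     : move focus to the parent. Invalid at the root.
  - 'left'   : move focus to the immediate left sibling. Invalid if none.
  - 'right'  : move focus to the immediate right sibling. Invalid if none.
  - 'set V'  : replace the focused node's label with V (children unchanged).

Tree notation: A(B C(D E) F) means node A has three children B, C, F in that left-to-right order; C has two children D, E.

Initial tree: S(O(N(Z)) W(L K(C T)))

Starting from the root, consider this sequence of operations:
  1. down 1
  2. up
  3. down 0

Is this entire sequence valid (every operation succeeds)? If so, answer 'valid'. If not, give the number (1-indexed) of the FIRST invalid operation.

Step 1 (down 1): focus=W path=1 depth=1 children=['L', 'K'] left=['O'] right=[] parent=S
Step 2 (up): focus=S path=root depth=0 children=['O', 'W'] (at root)
Step 3 (down 0): focus=O path=0 depth=1 children=['N'] left=[] right=['W'] parent=S

Answer: valid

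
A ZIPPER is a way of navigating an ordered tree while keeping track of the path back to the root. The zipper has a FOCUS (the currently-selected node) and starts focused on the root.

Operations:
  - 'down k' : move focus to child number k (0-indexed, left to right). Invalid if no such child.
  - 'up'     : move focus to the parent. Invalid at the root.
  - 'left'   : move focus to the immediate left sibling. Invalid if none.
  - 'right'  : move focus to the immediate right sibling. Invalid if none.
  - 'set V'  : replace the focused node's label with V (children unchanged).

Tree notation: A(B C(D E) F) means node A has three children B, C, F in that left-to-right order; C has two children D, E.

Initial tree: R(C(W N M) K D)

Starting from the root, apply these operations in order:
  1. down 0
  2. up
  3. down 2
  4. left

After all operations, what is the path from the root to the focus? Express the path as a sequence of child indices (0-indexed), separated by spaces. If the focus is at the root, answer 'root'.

Answer: 1

Derivation:
Step 1 (down 0): focus=C path=0 depth=1 children=['W', 'N', 'M'] left=[] right=['K', 'D'] parent=R
Step 2 (up): focus=R path=root depth=0 children=['C', 'K', 'D'] (at root)
Step 3 (down 2): focus=D path=2 depth=1 children=[] left=['C', 'K'] right=[] parent=R
Step 4 (left): focus=K path=1 depth=1 children=[] left=['C'] right=['D'] parent=R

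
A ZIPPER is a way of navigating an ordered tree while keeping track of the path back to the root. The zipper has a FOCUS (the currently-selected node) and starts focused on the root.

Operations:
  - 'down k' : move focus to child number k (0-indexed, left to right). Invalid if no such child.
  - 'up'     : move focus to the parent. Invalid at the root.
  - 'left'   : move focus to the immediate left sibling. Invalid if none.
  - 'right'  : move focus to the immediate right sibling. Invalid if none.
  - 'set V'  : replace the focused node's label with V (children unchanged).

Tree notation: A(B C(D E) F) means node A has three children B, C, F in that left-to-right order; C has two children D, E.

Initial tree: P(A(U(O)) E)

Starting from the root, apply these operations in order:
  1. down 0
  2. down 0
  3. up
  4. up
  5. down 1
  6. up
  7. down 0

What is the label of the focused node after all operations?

Answer: A

Derivation:
Step 1 (down 0): focus=A path=0 depth=1 children=['U'] left=[] right=['E'] parent=P
Step 2 (down 0): focus=U path=0/0 depth=2 children=['O'] left=[] right=[] parent=A
Step 3 (up): focus=A path=0 depth=1 children=['U'] left=[] right=['E'] parent=P
Step 4 (up): focus=P path=root depth=0 children=['A', 'E'] (at root)
Step 5 (down 1): focus=E path=1 depth=1 children=[] left=['A'] right=[] parent=P
Step 6 (up): focus=P path=root depth=0 children=['A', 'E'] (at root)
Step 7 (down 0): focus=A path=0 depth=1 children=['U'] left=[] right=['E'] parent=P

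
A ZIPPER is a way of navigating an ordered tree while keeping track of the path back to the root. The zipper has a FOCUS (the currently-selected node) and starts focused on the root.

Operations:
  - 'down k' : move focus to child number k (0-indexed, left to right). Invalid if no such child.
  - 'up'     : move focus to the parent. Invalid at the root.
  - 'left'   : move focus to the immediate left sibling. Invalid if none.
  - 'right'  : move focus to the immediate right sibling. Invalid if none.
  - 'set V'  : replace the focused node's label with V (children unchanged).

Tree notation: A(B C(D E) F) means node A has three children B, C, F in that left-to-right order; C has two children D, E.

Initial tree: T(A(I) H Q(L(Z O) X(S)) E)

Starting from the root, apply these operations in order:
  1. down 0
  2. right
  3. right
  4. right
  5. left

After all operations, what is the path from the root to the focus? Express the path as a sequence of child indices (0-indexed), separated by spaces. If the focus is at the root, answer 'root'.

Answer: 2

Derivation:
Step 1 (down 0): focus=A path=0 depth=1 children=['I'] left=[] right=['H', 'Q', 'E'] parent=T
Step 2 (right): focus=H path=1 depth=1 children=[] left=['A'] right=['Q', 'E'] parent=T
Step 3 (right): focus=Q path=2 depth=1 children=['L', 'X'] left=['A', 'H'] right=['E'] parent=T
Step 4 (right): focus=E path=3 depth=1 children=[] left=['A', 'H', 'Q'] right=[] parent=T
Step 5 (left): focus=Q path=2 depth=1 children=['L', 'X'] left=['A', 'H'] right=['E'] parent=T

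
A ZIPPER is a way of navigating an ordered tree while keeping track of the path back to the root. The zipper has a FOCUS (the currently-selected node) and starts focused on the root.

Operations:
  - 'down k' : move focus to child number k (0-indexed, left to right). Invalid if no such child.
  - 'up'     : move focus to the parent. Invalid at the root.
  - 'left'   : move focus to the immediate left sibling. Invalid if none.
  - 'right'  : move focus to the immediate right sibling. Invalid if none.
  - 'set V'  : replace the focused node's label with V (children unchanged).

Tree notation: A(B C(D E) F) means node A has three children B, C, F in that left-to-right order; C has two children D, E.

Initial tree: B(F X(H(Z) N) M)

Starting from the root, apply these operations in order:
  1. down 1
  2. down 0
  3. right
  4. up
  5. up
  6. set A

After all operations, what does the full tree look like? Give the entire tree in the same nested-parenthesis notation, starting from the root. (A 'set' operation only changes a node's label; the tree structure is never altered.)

Step 1 (down 1): focus=X path=1 depth=1 children=['H', 'N'] left=['F'] right=['M'] parent=B
Step 2 (down 0): focus=H path=1/0 depth=2 children=['Z'] left=[] right=['N'] parent=X
Step 3 (right): focus=N path=1/1 depth=2 children=[] left=['H'] right=[] parent=X
Step 4 (up): focus=X path=1 depth=1 children=['H', 'N'] left=['F'] right=['M'] parent=B
Step 5 (up): focus=B path=root depth=0 children=['F', 'X', 'M'] (at root)
Step 6 (set A): focus=A path=root depth=0 children=['F', 'X', 'M'] (at root)

Answer: A(F X(H(Z) N) M)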